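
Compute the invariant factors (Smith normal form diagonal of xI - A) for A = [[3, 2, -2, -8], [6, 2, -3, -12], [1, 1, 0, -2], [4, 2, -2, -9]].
x + 1, (x + 1)^3

The Jordan structure of A has elementary divisors (x + 1)^3, (x + 1). Arranging the block sizes at each eigenvalue in decreasing order and taking row products gives the invariant factors.

Invariant factors (smallest first, each dividing the next): x + 1, (x + 1)^3.

Check: the last factor (x + 1)^3 is the minimal polynomial, and the product (x + 1)^4 is the characteristic polynomial.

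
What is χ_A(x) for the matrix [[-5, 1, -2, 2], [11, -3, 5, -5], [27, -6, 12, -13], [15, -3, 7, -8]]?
χ_A(x) = (x + 1)^4

xI - A = [[x + 5, -1, 2, -2], [-11, x + 3, -5, 5], [-27, 6, x - 12, 13], [-15, 3, -7, x + 8]].

Expanding det(xI - A) along the first row:
det(xI - A) = + (x + 5)·det([[x + 3, -5, 5], [6, x - 12, 13], [3, -7, x + 8]]) - (-1)·det([[-11, -5, 5], [-27, x - 12, 13], [-15, -7, x + 8]]) + (2)·det([[-11, x + 3, 5], [-27, 6, 13], [-15, 3, x + 8]]) - (-2)·det([[-11, x + 3, -5], [-27, 6, x - 12], [-15, 3, -7]]).

Evaluating gives χ_A(x) = x^4 + 4x^3 + 6x^2 + 4x + 1 = (x + 1)^4.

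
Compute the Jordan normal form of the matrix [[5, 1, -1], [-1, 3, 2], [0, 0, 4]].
The characteristic polynomial is det(xI - A) = (x - 4)^3, so the eigenvalues are 4 (algebraic multiplicity 3).

For λ = 4: rank(A - 4I) = 2, rank((A - 4I)^2) = 1, rank((A - 4I)^3) = 0. The eigenspace has dimension 3 - 2 = 1, so there is 1 Jordan block; the rank sequence gives block sizes [3].

Assembling the blocks gives the Jordan form J above.

J = [[4, 1, 0], [0, 4, 1], [0, 0, 4]]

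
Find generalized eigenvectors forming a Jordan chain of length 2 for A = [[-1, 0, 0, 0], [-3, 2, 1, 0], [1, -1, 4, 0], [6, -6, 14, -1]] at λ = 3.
v_1 = [[0, -1, 0, 1]]^T, v_2 = [[0, 1, 1, 2]]^T

We seek v_1 ∈ ker((A - 3I)^2) \ ker(A - 3I), then set v_{i+1} = (A - 3I) v_i.

One such chain is v_1 = [[0, -1, 0, 1]]^T, v_2 = [[0, 1, 1, 2]]^T. Check: (A - 3I) v_2 = [[0, 0, 0, 0]]^T = 0.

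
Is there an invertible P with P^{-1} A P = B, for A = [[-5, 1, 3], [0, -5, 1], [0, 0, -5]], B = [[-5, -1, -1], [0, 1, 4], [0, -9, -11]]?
Yes.

Two matrices over a field are similar if and only if they have the same invariant factors.

Both A and B have characteristic polynomial (x + 5)^3 and minimal polynomial (x + 5)^3. Computing further, both have invariant factors (x + 5)^3. Hence A and B are similar.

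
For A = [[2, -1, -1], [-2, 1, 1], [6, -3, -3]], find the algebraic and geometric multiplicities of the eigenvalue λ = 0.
algebraic multiplicity 3, geometric multiplicity 2

The characteristic polynomial is x^3, so the factor x appears with exponent 3: the algebraic multiplicity is 3.

rank(A) = 1, so the eigenspace has dimension 3 - 1 = 2: the geometric multiplicity is 2.

Since 2 < 3, A is not diagonalizable.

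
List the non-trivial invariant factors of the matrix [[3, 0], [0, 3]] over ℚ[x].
The Jordan structure of A has elementary divisors (x - 3), (x - 3). Arranging the block sizes at each eigenvalue in decreasing order and taking row products gives the invariant factors.

Invariant factors (smallest first, each dividing the next): x - 3, x - 3.

Check: the last factor x - 3 is the minimal polynomial, and the product (x - 3)^2 is the characteristic polynomial.

x - 3, x - 3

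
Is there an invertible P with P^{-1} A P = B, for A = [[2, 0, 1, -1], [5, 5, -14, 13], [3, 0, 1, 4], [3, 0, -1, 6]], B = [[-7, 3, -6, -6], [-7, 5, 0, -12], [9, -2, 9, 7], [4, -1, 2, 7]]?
Yes.

Two matrices over a field are similar if and only if they have the same invariant factors.

Both A and B have characteristic polynomial (x - 5)^2(x - 2)^2 and minimal polynomial (x - 5)^2(x - 2)^2. Computing further, both have invariant factors (x - 5)^2(x - 2)^2. Hence A and B are similar.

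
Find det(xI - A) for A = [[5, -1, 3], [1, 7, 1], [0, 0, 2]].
χ_A(x) = (x - 6)^2(x - 2)

xI - A = [[x - 5, 1, -3], [-1, x - 7, -1], [0, 0, x - 2]].

Expanding det(xI - A) along the first row:
det(xI - A) = + (x - 5)·det([[x - 7, -1], [0, x - 2]]) - (1)·det([[-1, -1], [0, x - 2]]) + (-3)·det([[-1, x - 7], [0, 0]]).

Evaluating gives χ_A(x) = x^3 - 14x^2 + 60x - 72 = (x - 6)^2(x - 2).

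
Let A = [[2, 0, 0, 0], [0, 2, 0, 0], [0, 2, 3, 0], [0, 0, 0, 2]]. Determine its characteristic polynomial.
xI - A = [[x - 2, 0, 0, 0], [0, x - 2, 0, 0], [0, -2, x - 3, 0], [0, 0, 0, x - 2]].

Expanding det(xI - A) along the first row:
det(xI - A) = + (x - 2)·det([[x - 2, 0, 0], [-2, x - 3, 0], [0, 0, x - 2]]) - (0)·det([[0, 0, 0], [0, x - 3, 0], [0, 0, x - 2]]) + (0)·det([[0, x - 2, 0], [0, -2, 0], [0, 0, x - 2]]) - (0)·det([[0, x - 2, 0], [0, -2, x - 3], [0, 0, 0]]).

Evaluating gives χ_A(x) = x^4 - 9x^3 + 30x^2 - 44x + 24 = (x - 3)(x - 2)^3.

χ_A(x) = (x - 3)(x - 2)^3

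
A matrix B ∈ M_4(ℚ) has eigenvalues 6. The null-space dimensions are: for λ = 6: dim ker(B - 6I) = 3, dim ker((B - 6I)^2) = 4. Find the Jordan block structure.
Jordan blocks: (6, 2), (6, 1), (6, 1)

λ = 6: successive nullity increments [3, 1] count blocks of size ≥ k; block sizes are [2, 1, 1].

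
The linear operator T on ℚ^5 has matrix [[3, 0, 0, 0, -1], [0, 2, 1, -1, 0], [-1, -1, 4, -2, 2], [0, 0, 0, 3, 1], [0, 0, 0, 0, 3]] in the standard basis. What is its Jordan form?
J = [[3, 1, 0, 0, 0], [0, 3, 1, 0, 0], [0, 0, 3, 0, 0], [0, 0, 0, 3, 1], [0, 0, 0, 0, 3]]

The characteristic polynomial is det(xI - A) = (x - 3)^5, so the eigenvalues are 3 (algebraic multiplicity 5).

For λ = 3: rank(A - 3I) = 3, rank((A - 3I)^2) = 1, rank((A - 3I)^3) = 0. The eigenspace has dimension 5 - 3 = 2, so there are 2 Jordan blocks; the rank sequence gives block sizes [3, 2].

Assembling the blocks gives the Jordan form J above.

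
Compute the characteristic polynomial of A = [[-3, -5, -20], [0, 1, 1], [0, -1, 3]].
xI - A = [[x + 3, 5, 20], [0, x - 1, -1], [0, 1, x - 3]].

Expanding det(xI - A) along the first row:
det(xI - A) = + (x + 3)·det([[x - 1, -1], [1, x - 3]]) - (5)·det([[0, -1], [0, x - 3]]) + (20)·det([[0, x - 1], [0, 1]]).

Evaluating gives χ_A(x) = x^3 - x^2 - 8x + 12 = (x - 2)^2(x + 3).

χ_A(x) = (x - 2)^2(x + 3)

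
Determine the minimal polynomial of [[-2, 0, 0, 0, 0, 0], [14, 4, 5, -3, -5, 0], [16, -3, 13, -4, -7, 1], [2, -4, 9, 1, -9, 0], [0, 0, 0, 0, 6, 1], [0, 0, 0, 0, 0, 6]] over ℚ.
m_A(x) = (x - 6)^3(x + 2)

The characteristic polynomial factors as (x - 6)^5(x + 2). The minimal polynomial is ∏(x - λ)^{k_λ} where k_λ is the size of the largest Jordan block at λ.

For λ = -2: rank(A + 2I) = 5, and the largest Jordan block has size 1 (the smallest k with rank((A + 2I)^k) = rank((A + 2I)^(k+1))).
For λ = 6: rank(A - 6I) = 4, and the largest Jordan block has size 3 (the smallest k with rank((A - 6I)^k) = rank((A - 6I)^(k+1))).

So m_A(x) = (x - 6)^3(x + 2).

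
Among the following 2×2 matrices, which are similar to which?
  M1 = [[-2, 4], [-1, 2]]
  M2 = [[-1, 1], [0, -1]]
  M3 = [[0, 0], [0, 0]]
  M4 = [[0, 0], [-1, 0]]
3 classes: {M1, M4}, {M2}, {M3}

Characteristic polynomials: χ_{M1} = x^2, χ_{M2} = (x + 1)^2, χ_{M3} = x^2, χ_{M4} = x^2.

{M1, M4}: invariant factors x^2.

{M2}: invariant factors (x + 1)^2.

{M3}: invariant factors x, x.

Matrices are similar if and only if their invariant-factor lists agree; the partition into similarity classes is {M1, M4}, {M2}, {M3}.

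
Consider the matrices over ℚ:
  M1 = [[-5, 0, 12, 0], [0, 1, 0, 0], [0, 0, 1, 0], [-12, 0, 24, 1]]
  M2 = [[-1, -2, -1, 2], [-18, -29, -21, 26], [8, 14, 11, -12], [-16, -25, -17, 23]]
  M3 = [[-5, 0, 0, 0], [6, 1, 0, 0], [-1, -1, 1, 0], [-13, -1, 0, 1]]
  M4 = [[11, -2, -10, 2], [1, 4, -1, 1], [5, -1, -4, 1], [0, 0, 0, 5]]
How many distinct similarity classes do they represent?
Characteristic polynomials: χ_{M1} = (x - 1)^3(x + 5), χ_{M2} = (x - 1)^4, χ_{M3} = (x - 1)^3(x + 5), χ_{M4} = (x - 5)^3(x - 1).

{M1}: invariant factors x - 1, x - 1, (x - 1)(x + 5).

{M2}: invariant factors x - 1, (x - 1)^3.

{M3}: invariant factors x - 1, (x - 1)^2(x + 5).

{M4}: invariant factors x - 5, (x - 5)^2(x - 1).

Matrices are similar if and only if their invariant-factor lists agree; the partition into similarity classes is {M1}, {M2}, {M3}, {M4}.

4 classes: {M1}, {M2}, {M3}, {M4}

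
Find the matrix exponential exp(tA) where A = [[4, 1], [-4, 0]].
e^{tA} = [[(2*t + 1)*e^{2*t}, t*e^{2*t}], [-4*t*e^{2*t}, (1 - 2*t)*e^{2*t}]]

A has Jordan form J = [[2, 1], [0, 2]] with A = PJP^{-1}, so e^{tA} = P e^{tJ} P^{-1}.

For a Jordan block J_k(λ), e^{tJ_k(λ)} = e^{λt} · (I + tN + t^2 N^2/2! + ... + t^{k-1} N^{k-1}/(k-1)!) where N is the nilpotent superdiagonal part.

Assembling the blocks and conjugating back gives the entries of e^{tA} as shown above.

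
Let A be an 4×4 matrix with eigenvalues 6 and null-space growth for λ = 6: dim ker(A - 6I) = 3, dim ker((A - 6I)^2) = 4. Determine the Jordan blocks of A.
Jordan blocks: (6, 2), (6, 1), (6, 1)

λ = 6: successive nullity increments [3, 1] count blocks of size ≥ k; block sizes are [2, 1, 1].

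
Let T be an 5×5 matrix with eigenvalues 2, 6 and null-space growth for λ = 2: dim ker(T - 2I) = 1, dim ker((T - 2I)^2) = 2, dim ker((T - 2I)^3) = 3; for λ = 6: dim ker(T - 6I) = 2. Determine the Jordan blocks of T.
Jordan blocks: (2, 3), (6, 1), (6, 1)

λ = 2: successive nullity increments [1, 1, 1] count blocks of size ≥ k; block sizes are [3].
λ = 6: successive nullity increments [2] count blocks of size ≥ k; block sizes are [1, 1].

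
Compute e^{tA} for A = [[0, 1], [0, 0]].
e^{tA} = [[1, t], [0, 1]]

A has Jordan form J = [[0, 1], [0, 0]] with A = PJP^{-1}, so e^{tA} = P e^{tJ} P^{-1}.

For a Jordan block J_k(λ), e^{tJ_k(λ)} = e^{λt} · (I + tN + t^2 N^2/2! + ... + t^{k-1} N^{k-1}/(k-1)!) where N is the nilpotent superdiagonal part.

Assembling the blocks and conjugating back gives the entries of e^{tA} as shown above.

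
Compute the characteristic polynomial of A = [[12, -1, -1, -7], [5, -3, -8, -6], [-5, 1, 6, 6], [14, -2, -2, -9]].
xI - A = [[x - 12, 1, 1, 7], [-5, x + 3, 8, 6], [5, -1, x - 6, -6], [-14, 2, 2, x + 9]].

Expanding det(xI - A) along the first row:
det(xI - A) = + (x - 12)·det([[x + 3, 8, 6], [-1, x - 6, -6], [2, 2, x + 9]]) - (1)·det([[-5, 8, 6], [5, x - 6, -6], [-14, 2, x + 9]]) + (1)·det([[-5, x + 3, 6], [5, -1, -6], [-14, 2, x + 9]]) - (7)·det([[-5, x + 3, 8], [5, -1, x - 6], [-14, 2, 2]]).

Evaluating gives χ_A(x) = x^4 - 6x^3 - 11x^2 + 60x + 100 = (x - 5)^2(x + 2)^2.

χ_A(x) = (x - 5)^2(x + 2)^2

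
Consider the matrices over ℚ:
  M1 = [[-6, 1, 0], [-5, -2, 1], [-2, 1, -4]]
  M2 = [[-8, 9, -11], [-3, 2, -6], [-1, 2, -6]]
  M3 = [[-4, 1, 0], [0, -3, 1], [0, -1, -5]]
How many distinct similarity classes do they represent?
1 class: {M1, M2, M3}

Characteristic polynomials: χ_{M1} = (x + 4)^3, χ_{M2} = (x + 4)^3, χ_{M3} = (x + 4)^3.

{M1, M2, M3}: invariant factors (x + 4)^3.

Matrices are similar if and only if their invariant-factor lists agree; the partition into similarity classes is {M1, M2, M3}.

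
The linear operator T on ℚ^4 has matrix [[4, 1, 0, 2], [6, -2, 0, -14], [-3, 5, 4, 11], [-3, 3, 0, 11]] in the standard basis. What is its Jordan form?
The characteristic polynomial is det(xI - A) = (x - 5)(x - 4)^3, so the eigenvalues are 4 (algebraic multiplicity 3), 5 (algebraic multiplicity 1).

For λ = 4: rank(A - 4I) = 2, rank((A - 4I)^2) = 1. The eigenspace has dimension 4 - 2 = 2, so there are 2 Jordan blocks; the rank sequence gives block sizes [2, 1].

For λ = 5: algebraic multiplicity 1 gives one 1×1 block.

Assembling the blocks gives the Jordan form J above.

J = [[4, 1, 0, 0], [0, 4, 0, 0], [0, 0, 4, 0], [0, 0, 0, 5]]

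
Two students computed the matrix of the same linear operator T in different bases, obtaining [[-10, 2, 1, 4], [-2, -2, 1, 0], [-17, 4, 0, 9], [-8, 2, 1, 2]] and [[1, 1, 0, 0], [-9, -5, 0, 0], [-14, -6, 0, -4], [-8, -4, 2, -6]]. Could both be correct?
No.

Both have characteristic polynomial (x + 2)^3(x + 4), but the minimal polynomial of A is (x + 2)^3(x + 4) while the minimal polynomial of B is (x + 2)^2(x + 4). The minimal polynomial is a similarity invariant, so A and B are not similar.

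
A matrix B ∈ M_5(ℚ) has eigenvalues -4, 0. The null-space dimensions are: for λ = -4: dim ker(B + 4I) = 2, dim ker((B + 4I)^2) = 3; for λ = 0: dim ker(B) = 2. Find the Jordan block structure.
λ = -4: successive nullity increments [2, 1] count blocks of size ≥ k; block sizes are [2, 1].
λ = 0: successive nullity increments [2] count blocks of size ≥ k; block sizes are [1, 1].

Jordan blocks: (-4, 2), (-4, 1), (0, 1), (0, 1)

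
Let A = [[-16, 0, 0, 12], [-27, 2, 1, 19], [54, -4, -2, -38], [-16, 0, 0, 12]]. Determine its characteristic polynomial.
χ_A(x) = x^3(x + 4)

xI - A = [[x + 16, 0, 0, -12], [27, x - 2, -1, -19], [-54, 4, x + 2, 38], [16, 0, 0, x - 12]].

Expanding det(xI - A) along the first row:
det(xI - A) = + (x + 16)·det([[x - 2, -1, -19], [4, x + 2, 38], [0, 0, x - 12]]) - (0)·det([[27, -1, -19], [-54, x + 2, 38], [16, 0, x - 12]]) + (0)·det([[27, x - 2, -19], [-54, 4, 38], [16, 0, x - 12]]) - (-12)·det([[27, x - 2, -1], [-54, 4, x + 2], [16, 0, 0]]).

Evaluating gives χ_A(x) = x^4 + 4x^3 = x^3(x + 4).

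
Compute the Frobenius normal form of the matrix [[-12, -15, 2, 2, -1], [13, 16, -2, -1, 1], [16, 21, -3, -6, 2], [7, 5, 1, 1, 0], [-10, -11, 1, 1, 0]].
R = [[0, 0, 0, 0, -5], [1, 0, 0, 0, 13], [0, 1, 0, 0, -11], [0, 0, 1, 0, 2], [0, 0, 0, 1, 2]]

The invariant factors of A (the non-unit diagonal entries of the Smith normal form of xI - A over ℚ[x]) are (x - 1)^2(x^3 - 3x + 5), each dividing the next. The characteristic polynomial is their product, (x - 1)^2(x^3 - 3x + 5).

The rational canonical form is the block-diagonal matrix of companion matrices C(f_i):
R = [[0, 0, 0, 0, -5], [1, 0, 0, 0, 13], [0, 1, 0, 0, -11], [0, 0, 1, 0, 2], [0, 0, 0, 1, 2]].

Note the characteristic polynomial does not split into linear factors over ℚ, so A has no Jordan form over ℚ; the rational canonical form exists over any field.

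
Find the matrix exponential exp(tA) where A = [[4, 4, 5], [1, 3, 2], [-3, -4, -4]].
e^{tA} = [[(-t^2 + 3*t + 1)*e^{t}, 4*t*e^{t}, t*(5 - t)*e^{t}], [t*(2 - t)*e^{t}/2, (2*t + 1)*e^{t}, t*(4 - t)*e^{t}/2], [t*(t - 3)*e^{t}, -4*t*e^{t}, (t^2 - 5*t + 1)*e^{t}]]

A has Jordan form J = [[1, 1, 0], [0, 1, 1], [0, 0, 1]] with A = PJP^{-1}, so e^{tA} = P e^{tJ} P^{-1}.

For a Jordan block J_k(λ), e^{tJ_k(λ)} = e^{λt} · (I + tN + t^2 N^2/2! + ... + t^{k-1} N^{k-1}/(k-1)!) where N is the nilpotent superdiagonal part.

Assembling the blocks and conjugating back gives the entries of e^{tA} as shown above.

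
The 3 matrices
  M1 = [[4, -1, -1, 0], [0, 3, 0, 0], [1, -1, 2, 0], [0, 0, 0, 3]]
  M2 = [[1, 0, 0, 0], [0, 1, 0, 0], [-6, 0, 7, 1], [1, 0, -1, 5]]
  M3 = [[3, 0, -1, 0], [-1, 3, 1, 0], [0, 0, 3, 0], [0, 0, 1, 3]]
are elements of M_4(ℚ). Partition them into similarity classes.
Characteristic polynomials: χ_{M1} = (x - 3)^4, χ_{M2} = (x - 6)^2(x - 1)^2, χ_{M3} = (x - 3)^4.

{M1}: invariant factors x - 3, x - 3, (x - 3)^2.

{M2}: invariant factors x - 1, (x - 6)^2(x - 1).

{M3}: invariant factors x - 3, (x - 3)^3.

Matrices are similar if and only if their invariant-factor lists agree; the partition into similarity classes is {M1}, {M2}, {M3}.

3 classes: {M1}, {M2}, {M3}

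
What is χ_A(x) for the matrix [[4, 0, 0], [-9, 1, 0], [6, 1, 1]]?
xI - A = [[x - 4, 0, 0], [9, x - 1, 0], [-6, -1, x - 1]].

Expanding det(xI - A) along the first row:
det(xI - A) = + (x - 4)·det([[x - 1, 0], [-1, x - 1]]) - (0)·det([[9, 0], [-6, x - 1]]) + (0)·det([[9, x - 1], [-6, -1]]).

Evaluating gives χ_A(x) = x^3 - 6x^2 + 9x - 4 = (x - 4)(x - 1)^2.

χ_A(x) = (x - 4)(x - 1)^2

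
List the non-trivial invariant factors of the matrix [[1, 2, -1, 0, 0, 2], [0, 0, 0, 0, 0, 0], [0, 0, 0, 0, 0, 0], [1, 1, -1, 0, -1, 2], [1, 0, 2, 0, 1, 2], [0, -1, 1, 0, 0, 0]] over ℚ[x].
The Jordan structure of A has elementary divisors x^2, x, x, (x - 1)^2. Arranging the block sizes at each eigenvalue in decreasing order and taking row products gives the invariant factors.

Invariant factors (smallest first, each dividing the next): x, x, x^2(x - 1)^2.

Check: the last factor x^2(x - 1)^2 is the minimal polynomial, and the product x^4(x - 1)^2 is the characteristic polynomial.

x, x, x^2(x - 1)^2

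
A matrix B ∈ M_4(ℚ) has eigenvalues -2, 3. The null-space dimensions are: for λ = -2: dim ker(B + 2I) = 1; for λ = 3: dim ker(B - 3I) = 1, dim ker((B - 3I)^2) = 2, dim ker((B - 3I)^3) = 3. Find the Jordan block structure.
Jordan blocks: (-2, 1), (3, 3)

λ = -2: successive nullity increments [1] count blocks of size ≥ k; block sizes are [1].
λ = 3: successive nullity increments [1, 1, 1] count blocks of size ≥ k; block sizes are [3].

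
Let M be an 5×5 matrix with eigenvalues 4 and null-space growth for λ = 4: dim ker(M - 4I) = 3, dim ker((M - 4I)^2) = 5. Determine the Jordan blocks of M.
λ = 4: successive nullity increments [3, 2] count blocks of size ≥ k; block sizes are [2, 2, 1].

Jordan blocks: (4, 2), (4, 2), (4, 1)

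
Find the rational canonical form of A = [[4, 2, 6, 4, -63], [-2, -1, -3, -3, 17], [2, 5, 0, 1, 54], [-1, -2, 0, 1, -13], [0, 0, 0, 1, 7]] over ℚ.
The invariant factors of A (the non-unit diagonal entries of the Smith normal form of xI - A over ℚ[x]) are x^2 - 3x + 3, (x - 5)(x^2 - 3x + 3), each dividing the next. The characteristic polynomial is their product, (x - 5)(x^2 - 3x + 3)^2.

The rational canonical form is the block-diagonal matrix of companion matrices C(f_i):
R = [[0, -3, 0, 0, 0], [1, 3, 0, 0, 0], [0, 0, 0, 0, 15], [0, 0, 1, 0, -18], [0, 0, 0, 1, 8]].

Note the characteristic polynomial does not split into linear factors over ℚ, so A has no Jordan form over ℚ; the rational canonical form exists over any field.

R = [[0, -3, 0, 0, 0], [1, 3, 0, 0, 0], [0, 0, 0, 0, 15], [0, 0, 1, 0, -18], [0, 0, 0, 1, 8]]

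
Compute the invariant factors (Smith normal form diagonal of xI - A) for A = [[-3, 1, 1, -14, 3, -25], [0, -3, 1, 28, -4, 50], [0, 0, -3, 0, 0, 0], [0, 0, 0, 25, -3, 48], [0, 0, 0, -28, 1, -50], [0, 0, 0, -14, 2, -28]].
(x + 3)^2, (x - 4)(x + 3)^3

The Jordan structure of A has elementary divisors (x + 3)^3, (x + 3)^2, (x - 4). Arranging the block sizes at each eigenvalue in decreasing order and taking row products gives the invariant factors.

Invariant factors (smallest first, each dividing the next): (x + 3)^2, (x - 4)(x + 3)^3.

Check: the last factor (x - 4)(x + 3)^3 is the minimal polynomial, and the product (x - 4)(x + 3)^5 is the characteristic polynomial.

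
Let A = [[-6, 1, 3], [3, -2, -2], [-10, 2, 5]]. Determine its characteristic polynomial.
χ_A(x) = (x + 1)^3

xI - A = [[x + 6, -1, -3], [-3, x + 2, 2], [10, -2, x - 5]].

Expanding det(xI - A) along the first row:
det(xI - A) = + (x + 6)·det([[x + 2, 2], [-2, x - 5]]) - (-1)·det([[-3, 2], [10, x - 5]]) + (-3)·det([[-3, x + 2], [10, -2]]).

Evaluating gives χ_A(x) = x^3 + 3x^2 + 3x + 1 = (x + 1)^3.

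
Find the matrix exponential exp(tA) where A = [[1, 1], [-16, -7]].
A has Jordan form J = [[-3, 1], [0, -3]] with A = PJP^{-1}, so e^{tA} = P e^{tJ} P^{-1}.

For a Jordan block J_k(λ), e^{tJ_k(λ)} = e^{λt} · (I + tN + t^2 N^2/2! + ... + t^{k-1} N^{k-1}/(k-1)!) where N is the nilpotent superdiagonal part.

Assembling the blocks and conjugating back gives the entries of e^{tA} as shown above.

e^{tA} = [[(4*t + 1)*e^{-3*t}, t*e^{-3*t}], [-16*t*e^{-3*t}, (1 - 4*t)*e^{-3*t}]]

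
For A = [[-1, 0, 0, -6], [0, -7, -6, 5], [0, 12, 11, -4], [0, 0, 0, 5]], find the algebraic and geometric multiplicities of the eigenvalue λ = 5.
The characteristic polynomial is (x - 5)^2(x + 1)^2, so the factor x - 5 appears with exponent 2: the algebraic multiplicity is 2.

rank(A - 5I) = 3, so the eigenspace has dimension 4 - 3 = 1: the geometric multiplicity is 1.

Since 1 < 2, A is not diagonalizable.

algebraic multiplicity 2, geometric multiplicity 1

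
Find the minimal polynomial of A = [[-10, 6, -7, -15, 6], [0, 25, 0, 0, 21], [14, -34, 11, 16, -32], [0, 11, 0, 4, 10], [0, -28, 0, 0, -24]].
The characteristic polynomial factors as (x - 4)^3(x + 3)^2. The minimal polynomial is ∏(x - λ)^{k_λ} where k_λ is the size of the largest Jordan block at λ.

For λ = -3: rank(A + 3I) = 3, and the largest Jordan block has size 1 (the smallest k with rank((A + 3I)^k) = rank((A + 3I)^(k+1))).
For λ = 4: rank(A - 4I) = 4, and the largest Jordan block has size 3 (the smallest k with rank((A - 4I)^k) = rank((A - 4I)^(k+1))).

So m_A(x) = (x - 4)^3(x + 3).

m_A(x) = (x - 4)^3(x + 3)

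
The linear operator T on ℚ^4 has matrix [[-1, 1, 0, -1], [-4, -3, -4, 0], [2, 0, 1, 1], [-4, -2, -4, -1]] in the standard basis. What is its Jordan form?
J = [[-1, 1, 0, 0], [0, -1, 0, 0], [0, 0, -1, 1], [0, 0, 0, -1]]

The characteristic polynomial is det(xI - A) = (x + 1)^4, so the eigenvalues are -1 (algebraic multiplicity 4).

For λ = -1: rank(A + I) = 2, rank((A + I)^2) = 0. The eigenspace has dimension 4 - 2 = 2, so there are 2 Jordan blocks; the rank sequence gives block sizes [2, 2].

Assembling the blocks gives the Jordan form J above.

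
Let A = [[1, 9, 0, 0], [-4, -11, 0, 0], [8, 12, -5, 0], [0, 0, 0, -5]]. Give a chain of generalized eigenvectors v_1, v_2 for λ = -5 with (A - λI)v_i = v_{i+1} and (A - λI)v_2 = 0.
v_1 = [[-5, 3, -6, 0]]^T, v_2 = [[-3, 2, -4, 0]]^T

We seek v_1 ∈ ker((A + 5I)^2) \ ker(A + 5I), then set v_{i+1} = (A + 5I) v_i.

One such chain is v_1 = [[-5, 3, -6, 0]]^T, v_2 = [[-3, 2, -4, 0]]^T. Check: (A + 5I) v_2 = [[0, 0, 0, 0]]^T = 0.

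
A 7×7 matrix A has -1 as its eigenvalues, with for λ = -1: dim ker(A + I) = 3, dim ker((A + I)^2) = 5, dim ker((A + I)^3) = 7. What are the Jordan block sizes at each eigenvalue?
Jordan blocks: (-1, 3), (-1, 3), (-1, 1)

λ = -1: successive nullity increments [3, 2, 2] count blocks of size ≥ k; block sizes are [3, 3, 1].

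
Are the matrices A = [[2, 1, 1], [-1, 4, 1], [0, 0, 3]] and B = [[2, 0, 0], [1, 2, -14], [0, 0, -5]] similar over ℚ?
trace(A) = 9 but trace(B) = -1. The trace is a similarity invariant, so A and B are not similar.

No.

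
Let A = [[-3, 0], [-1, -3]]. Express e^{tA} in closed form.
e^{tA} = [[e^{-3*t}, 0], [-t*e^{-3*t}, e^{-3*t}]]

A has Jordan form J = [[-3, 1], [0, -3]] with A = PJP^{-1}, so e^{tA} = P e^{tJ} P^{-1}.

For a Jordan block J_k(λ), e^{tJ_k(λ)} = e^{λt} · (I + tN + t^2 N^2/2! + ... + t^{k-1} N^{k-1}/(k-1)!) where N is the nilpotent superdiagonal part.

Assembling the blocks and conjugating back gives the entries of e^{tA} as shown above.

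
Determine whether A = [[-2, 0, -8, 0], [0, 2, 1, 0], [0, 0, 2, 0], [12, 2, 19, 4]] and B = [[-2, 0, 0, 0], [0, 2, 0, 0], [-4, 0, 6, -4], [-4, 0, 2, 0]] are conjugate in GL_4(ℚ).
Both have characteristic polynomial (x - 4)(x - 2)^2(x + 2), but the minimal polynomial of A is (x - 4)(x - 2)^2(x + 2) while the minimal polynomial of B is (x - 4)(x - 2)(x + 2). The minimal polynomial is a similarity invariant, so A and B are not similar.

No.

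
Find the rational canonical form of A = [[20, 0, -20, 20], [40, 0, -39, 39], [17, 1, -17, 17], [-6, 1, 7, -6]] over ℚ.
The invariant factors of A (the non-unit diagonal entries of the Smith normal form of xI - A over ℚ[x]) are (x - 4)(x + 1)^2(x + 5), each dividing the next. The characteristic polynomial is their product, (x - 4)(x + 1)^2(x + 5).

The rational canonical form is the block-diagonal matrix of companion matrices C(f_i):
R = [[0, 0, 0, 20], [1, 0, 0, 39], [0, 1, 0, 17], [0, 0, 1, -3]].

R = [[0, 0, 0, 20], [1, 0, 0, 39], [0, 1, 0, 17], [0, 0, 1, -3]]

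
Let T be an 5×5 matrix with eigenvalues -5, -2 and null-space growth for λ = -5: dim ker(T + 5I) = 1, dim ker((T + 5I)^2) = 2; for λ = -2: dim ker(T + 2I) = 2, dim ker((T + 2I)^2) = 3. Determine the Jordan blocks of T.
λ = -5: successive nullity increments [1, 1] count blocks of size ≥ k; block sizes are [2].
λ = -2: successive nullity increments [2, 1] count blocks of size ≥ k; block sizes are [2, 1].

Jordan blocks: (-5, 2), (-2, 2), (-2, 1)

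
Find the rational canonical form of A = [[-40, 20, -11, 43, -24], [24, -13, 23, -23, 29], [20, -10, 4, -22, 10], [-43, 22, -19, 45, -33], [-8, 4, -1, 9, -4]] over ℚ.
The invariant factors of A (the non-unit diagonal entries of the Smith normal form of xI - A over ℚ[x]) are (x + 1)(x + 2), (x + 1)(x + 2)^2, each dividing the next. The characteristic polynomial is their product, (x + 1)^2(x + 2)^3.

The rational canonical form is the block-diagonal matrix of companion matrices C(f_i):
R = [[0, -2, 0, 0, 0], [1, -3, 0, 0, 0], [0, 0, 0, 0, -4], [0, 0, 1, 0, -8], [0, 0, 0, 1, -5]].

R = [[0, -2, 0, 0, 0], [1, -3, 0, 0, 0], [0, 0, 0, 0, -4], [0, 0, 1, 0, -8], [0, 0, 0, 1, -5]]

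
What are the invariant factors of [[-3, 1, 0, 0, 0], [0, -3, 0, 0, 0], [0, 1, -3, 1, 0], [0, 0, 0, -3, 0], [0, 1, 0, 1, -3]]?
The Jordan structure of A has elementary divisors (x + 3)^2, (x + 3)^2, (x + 3). Arranging the block sizes at each eigenvalue in decreasing order and taking row products gives the invariant factors.

Invariant factors (smallest first, each dividing the next): x + 3, (x + 3)^2, (x + 3)^2.

Check: the last factor (x + 3)^2 is the minimal polynomial, and the product (x + 3)^5 is the characteristic polynomial.

x + 3, (x + 3)^2, (x + 3)^2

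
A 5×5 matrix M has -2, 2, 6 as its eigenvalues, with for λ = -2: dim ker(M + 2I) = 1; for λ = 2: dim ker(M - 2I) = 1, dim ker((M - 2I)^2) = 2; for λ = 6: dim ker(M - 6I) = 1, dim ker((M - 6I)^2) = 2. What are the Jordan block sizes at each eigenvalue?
Jordan blocks: (-2, 1), (2, 2), (6, 2)

λ = -2: successive nullity increments [1] count blocks of size ≥ k; block sizes are [1].
λ = 2: successive nullity increments [1, 1] count blocks of size ≥ k; block sizes are [2].
λ = 6: successive nullity increments [1, 1] count blocks of size ≥ k; block sizes are [2].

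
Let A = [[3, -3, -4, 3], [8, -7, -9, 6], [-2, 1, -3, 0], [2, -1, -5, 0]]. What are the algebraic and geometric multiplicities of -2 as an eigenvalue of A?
The characteristic polynomial is x(x + 2)^2(x + 3), so the factor x + 2 appears with exponent 2: the algebraic multiplicity is 2.

rank(A + 2I) = 3, so the eigenspace has dimension 4 - 3 = 1: the geometric multiplicity is 1.

Since 1 < 2, A is not diagonalizable.

algebraic multiplicity 2, geometric multiplicity 1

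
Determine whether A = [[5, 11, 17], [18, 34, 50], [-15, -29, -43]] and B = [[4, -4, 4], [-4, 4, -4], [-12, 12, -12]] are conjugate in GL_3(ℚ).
No.

Both have characteristic polynomial x^2(x + 4), but the minimal polynomial of A is x^2(x + 4) while the minimal polynomial of B is x(x + 4). The minimal polynomial is a similarity invariant, so A and B are not similar.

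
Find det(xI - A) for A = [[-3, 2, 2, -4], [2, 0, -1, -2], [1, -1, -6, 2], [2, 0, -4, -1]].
xI - A = [[x + 3, -2, -2, 4], [-2, x, 1, 2], [-1, 1, x + 6, -2], [-2, 0, 4, x + 1]].

Expanding det(xI - A) along the first row:
det(xI - A) = + (x + 3)·det([[x, 1, 2], [1, x + 6, -2], [0, 4, x + 1]]) - (-2)·det([[-2, 1, 2], [-1, x + 6, -2], [-2, 4, x + 1]]) + (-2)·det([[-2, x, 2], [-1, 1, -2], [-2, 0, x + 1]]) - (4)·det([[-2, x, 1], [-1, 1, x + 6], [-2, 0, 4]]).

Evaluating gives χ_A(x) = x^4 + 10x^3 + 36x^2 + 54x + 27 = (x + 1)(x + 3)^3.

χ_A(x) = (x + 1)(x + 3)^3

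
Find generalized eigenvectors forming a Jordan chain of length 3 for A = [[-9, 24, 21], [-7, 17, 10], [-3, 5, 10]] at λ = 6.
We seek v_1 ∈ ker((A - 6I)^3) \ ker((A - 6I)^2), then set v_{i+1} = (A - 6I) v_i.

One such chain is v_1 = [[1, 0, 1]]^T, v_2 = [[6, 3, 1]]^T, v_3 = [[3, 1, 1]]^T. Check: (A - 6I) v_3 = [[0, 0, 0]]^T = 0.

v_1 = [[1, 0, 1]]^T, v_2 = [[6, 3, 1]]^T, v_3 = [[3, 1, 1]]^T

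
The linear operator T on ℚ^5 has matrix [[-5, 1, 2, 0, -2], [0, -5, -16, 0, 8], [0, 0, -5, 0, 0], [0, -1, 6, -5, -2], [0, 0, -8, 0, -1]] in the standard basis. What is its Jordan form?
The characteristic polynomial is det(xI - A) = (x + 1)(x + 5)^4, so the eigenvalues are -5 (algebraic multiplicity 4), -1 (algebraic multiplicity 1).

For λ = -5: rank(A + 5I) = 2, rank((A + 5I)^2) = 1. The eigenspace has dimension 5 - 2 = 3, so there are 3 Jordan blocks; the rank sequence gives block sizes [2, 1, 1].

For λ = -1: algebraic multiplicity 1 gives one 1×1 block.

Assembling the blocks gives the Jordan form J above.

J = [[-5, 1, 0, 0, 0], [0, -5, 0, 0, 0], [0, 0, -5, 0, 0], [0, 0, 0, -5, 0], [0, 0, 0, 0, -1]]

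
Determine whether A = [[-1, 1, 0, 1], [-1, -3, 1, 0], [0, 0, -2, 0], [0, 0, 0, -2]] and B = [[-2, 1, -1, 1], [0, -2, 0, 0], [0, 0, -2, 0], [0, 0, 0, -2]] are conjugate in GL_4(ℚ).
Both have characteristic polynomial (x + 2)^4, but the minimal polynomial of A is (x + 2)^3 while the minimal polynomial of B is (x + 2)^2. The minimal polynomial is a similarity invariant, so A and B are not similar.

No.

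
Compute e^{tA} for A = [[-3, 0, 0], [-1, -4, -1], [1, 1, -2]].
A has Jordan form J = [[-3, 1, 0], [0, -3, 0], [0, 0, -3]] with A = PJP^{-1}, so e^{tA} = P e^{tJ} P^{-1}.

For a Jordan block J_k(λ), e^{tJ_k(λ)} = e^{λt} · (I + tN + t^2 N^2/2! + ... + t^{k-1} N^{k-1}/(k-1)!) where N is the nilpotent superdiagonal part.

Assembling the blocks and conjugating back gives the entries of e^{tA} as shown above.

e^{tA} = [[e^{-3*t}, 0, 0], [-t*e^{-3*t}, (1 - t)*e^{-3*t}, -t*e^{-3*t}], [t*e^{-3*t}, t*e^{-3*t}, (t + 1)*e^{-3*t}]]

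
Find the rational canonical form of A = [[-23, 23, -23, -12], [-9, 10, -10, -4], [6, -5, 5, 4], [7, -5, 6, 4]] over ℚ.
R = [[0, 0, 0, -4], [1, 0, 0, -8], [0, 1, 0, -8], [0, 0, 1, -4]]

The invariant factors of A (the non-unit diagonal entries of the Smith normal form of xI - A over ℚ[x]) are (x^2 + 2x + 2)^2, each dividing the next. The characteristic polynomial is their product, (x^2 + 2x + 2)^2.

The rational canonical form is the block-diagonal matrix of companion matrices C(f_i):
R = [[0, 0, 0, -4], [1, 0, 0, -8], [0, 1, 0, -8], [0, 0, 1, -4]].

Note the characteristic polynomial does not split into linear factors over ℚ, so A has no Jordan form over ℚ; the rational canonical form exists over any field.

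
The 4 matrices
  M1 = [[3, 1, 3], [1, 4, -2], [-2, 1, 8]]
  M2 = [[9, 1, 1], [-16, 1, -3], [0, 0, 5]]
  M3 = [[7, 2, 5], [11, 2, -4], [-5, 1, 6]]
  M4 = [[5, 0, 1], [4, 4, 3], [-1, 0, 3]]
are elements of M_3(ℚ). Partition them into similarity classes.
2 classes: {M1, M2, M3}, {M4}

Characteristic polynomials: χ_{M1} = (x - 5)^3, χ_{M2} = (x - 5)^3, χ_{M3} = (x - 5)^3, χ_{M4} = (x - 4)^3.

{M1, M2, M3}: invariant factors (x - 5)^3.

{M4}: invariant factors (x - 4)^3.

Matrices are similar if and only if their invariant-factor lists agree; the partition into similarity classes is {M1, M2, M3}, {M4}.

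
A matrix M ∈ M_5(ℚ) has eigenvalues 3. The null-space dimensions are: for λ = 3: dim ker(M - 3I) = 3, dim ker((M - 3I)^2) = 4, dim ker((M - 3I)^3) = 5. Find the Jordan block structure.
Jordan blocks: (3, 3), (3, 1), (3, 1)

λ = 3: successive nullity increments [3, 1, 1] count blocks of size ≥ k; block sizes are [3, 1, 1].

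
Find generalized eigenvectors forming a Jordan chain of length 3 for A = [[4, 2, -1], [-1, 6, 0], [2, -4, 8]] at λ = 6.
We seek v_1 ∈ ker((A - 6I)^3) \ ker((A - 6I)^2), then set v_{i+1} = (A - 6I) v_i.

One such chain is v_1 = [[0, 0, 1]]^T, v_2 = [[-1, 0, 2]]^T, v_3 = [[0, 1, 2]]^T. Check: (A - 6I) v_3 = [[0, 0, 0]]^T = 0.

v_1 = [[0, 0, 1]]^T, v_2 = [[-1, 0, 2]]^T, v_3 = [[0, 1, 2]]^T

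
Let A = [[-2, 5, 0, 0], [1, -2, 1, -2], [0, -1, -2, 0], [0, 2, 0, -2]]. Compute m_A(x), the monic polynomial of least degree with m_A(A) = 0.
The characteristic polynomial factors as (x + 2)^4. The minimal polynomial is ∏(x - λ)^{k_λ} where k_λ is the size of the largest Jordan block at λ.

For λ = -2: rank(A + 2I) = 2, and the largest Jordan block has size 3 (the smallest k with rank((A + 2I)^k) = rank((A + 2I)^(k+1))).

So m_A(x) = (x + 2)^3.

m_A(x) = (x + 2)^3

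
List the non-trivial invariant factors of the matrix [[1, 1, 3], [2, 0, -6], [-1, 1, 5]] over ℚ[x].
x - 2, (x - 2)^2

The Jordan structure of A has elementary divisors (x - 2)^2, (x - 2). Arranging the block sizes at each eigenvalue in decreasing order and taking row products gives the invariant factors.

Invariant factors (smallest first, each dividing the next): x - 2, (x - 2)^2.

Check: the last factor (x - 2)^2 is the minimal polynomial, and the product (x - 2)^3 is the characteristic polynomial.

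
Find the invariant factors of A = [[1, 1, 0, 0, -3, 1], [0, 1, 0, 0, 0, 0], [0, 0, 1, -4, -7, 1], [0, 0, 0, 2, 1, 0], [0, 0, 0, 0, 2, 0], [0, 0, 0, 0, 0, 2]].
(x - 2)(x - 1), (x - 2)^2(x - 1)^2

The Jordan structure of A has elementary divisors (x - 1)^2, (x - 1), (x - 2)^2, (x - 2). Arranging the block sizes at each eigenvalue in decreasing order and taking row products gives the invariant factors.

Invariant factors (smallest first, each dividing the next): (x - 2)(x - 1), (x - 2)^2(x - 1)^2.

Check: the last factor (x - 2)^2(x - 1)^2 is the minimal polynomial, and the product (x - 2)^3(x - 1)^3 is the characteristic polynomial.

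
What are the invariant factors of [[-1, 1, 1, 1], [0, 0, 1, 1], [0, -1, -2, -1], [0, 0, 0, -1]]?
x + 1, x + 1, (x + 1)^2

The Jordan structure of A has elementary divisors (x + 1)^2, (x + 1), (x + 1). Arranging the block sizes at each eigenvalue in decreasing order and taking row products gives the invariant factors.

Invariant factors (smallest first, each dividing the next): x + 1, x + 1, (x + 1)^2.

Check: the last factor (x + 1)^2 is the minimal polynomial, and the product (x + 1)^4 is the characteristic polynomial.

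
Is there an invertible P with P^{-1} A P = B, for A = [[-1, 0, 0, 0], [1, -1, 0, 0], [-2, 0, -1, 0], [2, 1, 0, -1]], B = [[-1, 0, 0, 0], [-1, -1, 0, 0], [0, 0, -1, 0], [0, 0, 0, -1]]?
No.

Both have characteristic polynomial (x + 1)^4, but the minimal polynomial of A is (x + 1)^3 while the minimal polynomial of B is (x + 1)^2. The minimal polynomial is a similarity invariant, so A and B are not similar.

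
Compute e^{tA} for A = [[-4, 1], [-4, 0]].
A has Jordan form J = [[-2, 1], [0, -2]] with A = PJP^{-1}, so e^{tA} = P e^{tJ} P^{-1}.

For a Jordan block J_k(λ), e^{tJ_k(λ)} = e^{λt} · (I + tN + t^2 N^2/2! + ... + t^{k-1} N^{k-1}/(k-1)!) where N is the nilpotent superdiagonal part.

Assembling the blocks and conjugating back gives the entries of e^{tA} as shown above.

e^{tA} = [[(1 - 2*t)*e^{-2*t}, t*e^{-2*t}], [-4*t*e^{-2*t}, (2*t + 1)*e^{-2*t}]]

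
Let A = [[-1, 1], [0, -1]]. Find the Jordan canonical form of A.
J = [[-1, 1], [0, -1]]

The characteristic polynomial is det(xI - A) = (x + 1)^2, so the eigenvalues are -1 (algebraic multiplicity 2).

For λ = -1: rank(A + I) = 1, rank((A + I)^2) = 0. The eigenspace has dimension 2 - 1 = 1, so there is 1 Jordan block; the rank sequence gives block sizes [2].

Assembling the blocks gives the Jordan form J above.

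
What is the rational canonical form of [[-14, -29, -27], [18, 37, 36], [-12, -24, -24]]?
The invariant factors of A (the non-unit diagonal entries of the Smith normal form of xI - A over ℚ[x]) are (x - 3)(x + 2)^2, each dividing the next. The characteristic polynomial is their product, (x - 3)(x + 2)^2.

The rational canonical form is the block-diagonal matrix of companion matrices C(f_i):
R = [[0, 0, 12], [1, 0, 8], [0, 1, -1]].

R = [[0, 0, 12], [1, 0, 8], [0, 1, -1]]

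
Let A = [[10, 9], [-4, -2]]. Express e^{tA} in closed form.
e^{tA} = [[(6*t + 1)*e^{4*t}, 9*t*e^{4*t}], [-4*t*e^{4*t}, (1 - 6*t)*e^{4*t}]]

A has Jordan form J = [[4, 1], [0, 4]] with A = PJP^{-1}, so e^{tA} = P e^{tJ} P^{-1}.

For a Jordan block J_k(λ), e^{tJ_k(λ)} = e^{λt} · (I + tN + t^2 N^2/2! + ... + t^{k-1} N^{k-1}/(k-1)!) where N is the nilpotent superdiagonal part.

Assembling the blocks and conjugating back gives the entries of e^{tA} as shown above.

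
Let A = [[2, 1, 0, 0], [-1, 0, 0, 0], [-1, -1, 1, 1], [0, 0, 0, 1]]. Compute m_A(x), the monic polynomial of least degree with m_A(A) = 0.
The characteristic polynomial factors as (x - 1)^4. The minimal polynomial is ∏(x - λ)^{k_λ} where k_λ is the size of the largest Jordan block at λ.

For λ = 1: rank(A - I) = 2, and the largest Jordan block has size 2 (the smallest k with rank((A - I)^k) = rank((A - I)^(k+1))).

So m_A(x) = (x - 1)^2.

m_A(x) = (x - 1)^2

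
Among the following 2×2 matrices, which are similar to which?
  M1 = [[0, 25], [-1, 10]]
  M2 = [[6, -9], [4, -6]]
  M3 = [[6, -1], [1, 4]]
Characteristic polynomials: χ_{M1} = (x - 5)^2, χ_{M2} = x^2, χ_{M3} = (x - 5)^2.

{M1, M3}: invariant factors (x - 5)^2.

{M2}: invariant factors x^2.

Matrices are similar if and only if their invariant-factor lists agree; the partition into similarity classes is {M1, M3}, {M2}.

2 classes: {M1, M3}, {M2}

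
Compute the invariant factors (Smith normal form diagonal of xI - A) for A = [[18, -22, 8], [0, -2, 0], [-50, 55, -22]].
The Jordan structure of A has elementary divisors (x + 2)^2, (x + 2). Arranging the block sizes at each eigenvalue in decreasing order and taking row products gives the invariant factors.

Invariant factors (smallest first, each dividing the next): x + 2, (x + 2)^2.

Check: the last factor (x + 2)^2 is the minimal polynomial, and the product (x + 2)^3 is the characteristic polynomial.

x + 2, (x + 2)^2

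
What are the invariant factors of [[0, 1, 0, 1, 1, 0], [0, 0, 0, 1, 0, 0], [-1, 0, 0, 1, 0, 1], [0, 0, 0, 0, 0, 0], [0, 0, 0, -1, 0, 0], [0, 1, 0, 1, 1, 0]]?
x^2, x^2, x^2

The Jordan structure of A has elementary divisors x^2, x^2, x^2. Arranging the block sizes at each eigenvalue in decreasing order and taking row products gives the invariant factors.

Invariant factors (smallest first, each dividing the next): x^2, x^2, x^2.

Check: the last factor x^2 is the minimal polynomial, and the product x^6 is the characteristic polynomial.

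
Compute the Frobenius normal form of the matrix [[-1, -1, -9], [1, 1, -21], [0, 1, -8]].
R = [[0, 0, -30], [1, 0, -21], [0, 1, -8]]

The invariant factors of A (the non-unit diagonal entries of the Smith normal form of xI - A over ℚ[x]) are (x + 5)(x^2 + 3x + 6), each dividing the next. The characteristic polynomial is their product, (x + 5)(x^2 + 3x + 6).

The rational canonical form is the block-diagonal matrix of companion matrices C(f_i):
R = [[0, 0, -30], [1, 0, -21], [0, 1, -8]].

Note the characteristic polynomial does not split into linear factors over ℚ, so A has no Jordan form over ℚ; the rational canonical form exists over any field.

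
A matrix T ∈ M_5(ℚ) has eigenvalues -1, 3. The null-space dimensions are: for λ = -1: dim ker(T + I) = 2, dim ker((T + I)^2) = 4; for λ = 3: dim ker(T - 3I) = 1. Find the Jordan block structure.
λ = -1: successive nullity increments [2, 2] count blocks of size ≥ k; block sizes are [2, 2].
λ = 3: successive nullity increments [1] count blocks of size ≥ k; block sizes are [1].

Jordan blocks: (-1, 2), (-1, 2), (3, 1)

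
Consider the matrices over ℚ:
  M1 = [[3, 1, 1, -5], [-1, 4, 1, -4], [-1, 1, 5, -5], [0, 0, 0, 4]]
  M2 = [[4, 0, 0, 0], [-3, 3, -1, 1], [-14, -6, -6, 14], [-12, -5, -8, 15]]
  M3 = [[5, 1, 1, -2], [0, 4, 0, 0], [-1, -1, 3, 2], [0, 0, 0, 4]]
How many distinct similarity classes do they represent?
2 classes: {M1, M2}, {M3}

Characteristic polynomials: χ_{M1} = (x - 4)^4, χ_{M2} = (x - 4)^4, χ_{M3} = (x - 4)^4.

{M1, M2}: invariant factors x - 4, (x - 4)^3.

{M3}: invariant factors x - 4, x - 4, (x - 4)^2.

Matrices are similar if and only if their invariant-factor lists agree; the partition into similarity classes is {M1, M2}, {M3}.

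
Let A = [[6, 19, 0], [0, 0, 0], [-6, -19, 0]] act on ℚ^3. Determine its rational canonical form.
R = [[0, 0, 0], [0, 0, 0], [0, 1, 6]]

The invariant factors of A (the non-unit diagonal entries of the Smith normal form of xI - A over ℚ[x]) are x, x(x - 6), each dividing the next. The characteristic polynomial is their product, x^2(x - 6).

The rational canonical form is the block-diagonal matrix of companion matrices C(f_i):
R = [[0, 0, 0], [0, 0, 0], [0, 1, 6]].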